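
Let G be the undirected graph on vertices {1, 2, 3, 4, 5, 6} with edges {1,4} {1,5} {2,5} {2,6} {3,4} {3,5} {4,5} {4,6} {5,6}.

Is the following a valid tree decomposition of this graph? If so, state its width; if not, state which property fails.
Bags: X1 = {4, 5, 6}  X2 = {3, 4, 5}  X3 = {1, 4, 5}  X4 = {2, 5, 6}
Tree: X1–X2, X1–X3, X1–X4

Yes; width 2.

Vertex coverage: the bags together contain {1, 2, 3, 4, 5, 6}, the full vertex set. Edge coverage: each edge of G has both endpoints in at least one bag. Running intersection: for every vertex, the bags containing it form a connected subtree. All three properties hold, so this is a valid tree decomposition of width max|bag| − 1 = 2, and hence tw(G) ≤ 2.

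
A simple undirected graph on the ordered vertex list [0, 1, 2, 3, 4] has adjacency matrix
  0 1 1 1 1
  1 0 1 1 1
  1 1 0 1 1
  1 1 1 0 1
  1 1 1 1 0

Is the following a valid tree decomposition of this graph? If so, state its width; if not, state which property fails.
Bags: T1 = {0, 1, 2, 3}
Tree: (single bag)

A tree decomposition must satisfy three properties: every vertex lies in some bag; for every edge, both endpoints lie together in some bag; and for every vertex, the bags containing it form a connected subtree. Here vertex 4 appears in no bag, so the decomposition is invalid.

No — vertex 4 appears in no bag.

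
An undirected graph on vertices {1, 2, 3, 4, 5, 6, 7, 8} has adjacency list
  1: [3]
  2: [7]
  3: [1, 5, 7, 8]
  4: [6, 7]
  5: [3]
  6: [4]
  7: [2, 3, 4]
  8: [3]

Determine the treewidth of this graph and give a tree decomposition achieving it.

Treewidth 1.
One such decomposition:
Bags: B1 = {2, 7}  B2 = {3, 7}  B3 = {3, 5}  B4 = {4, 7}  B5 = {1, 3}  B6 = {4, 6}  B7 = {3, 8}
Tree: B1–B2, B2–B3, B1–B4, B2–B5, B4–B6, B5–B7

Every bag has size at most 2, so the width is 2 − 1 = 1 and tw(G) ≤ 1. Since G has at least one edge (e.g. 2–7), it is not an edgeless graph, so tw(G) ≥ 1. Therefore the treewidth is 1.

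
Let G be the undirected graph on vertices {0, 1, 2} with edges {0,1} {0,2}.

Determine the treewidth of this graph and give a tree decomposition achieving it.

Treewidth 1.
One such decomposition:
Bags: B1 = {0, 2}  B2 = {0, 1}
Tree: B1–B2

Each bag holds 2 vertices, so the decomposition has width 1, which upper-bounds the treewidth. G has an edge, so its treewidth is at least 1. Therefore the treewidth is 1.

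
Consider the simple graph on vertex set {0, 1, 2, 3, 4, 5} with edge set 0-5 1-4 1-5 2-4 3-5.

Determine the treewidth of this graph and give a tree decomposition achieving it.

Every bag has size at most 2, so the width is 2 − 1 = 1 and tw(G) ≤ 1. G has an edge, so its treewidth is at least 1. Combining the bounds, tw(G) = 1.

Treewidth 1.
Bags: B1 = {1, 4}  B2 = {1, 5}  B3 = {0, 5}  B4 = {3, 5}  B5 = {2, 4}
Tree: B1–B2, B2–B3, B3–B4, B1–B5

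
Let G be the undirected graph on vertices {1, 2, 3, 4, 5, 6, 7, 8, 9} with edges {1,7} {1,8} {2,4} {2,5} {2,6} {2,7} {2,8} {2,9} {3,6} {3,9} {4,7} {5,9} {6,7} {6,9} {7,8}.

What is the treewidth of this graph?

2

A width-2 tree decomposition is:
Bags: B1 = {2, 7, 8}  B2 = {2, 6, 7}  B3 = {1, 7, 8}  B4 = {2, 6, 9}  B5 = {2, 4, 7}  B6 = {2, 5, 9}  B7 = {3, 6, 9}
Tree: B1–B2, B1–B3, B2–B4, B1–B5, B4–B6, B4–B7
The largest bag has 3 vertices, giving width 2; this decomposition certifies tw(G) ≤ 2. For the lower bound, the 3 vertices {1, 7, 8} are pairwise adjacent, and any tree decomposition puts a clique entirely inside one bag — forcing width ≥ 2. The upper and lower bounds meet at 2, so that is the treewidth.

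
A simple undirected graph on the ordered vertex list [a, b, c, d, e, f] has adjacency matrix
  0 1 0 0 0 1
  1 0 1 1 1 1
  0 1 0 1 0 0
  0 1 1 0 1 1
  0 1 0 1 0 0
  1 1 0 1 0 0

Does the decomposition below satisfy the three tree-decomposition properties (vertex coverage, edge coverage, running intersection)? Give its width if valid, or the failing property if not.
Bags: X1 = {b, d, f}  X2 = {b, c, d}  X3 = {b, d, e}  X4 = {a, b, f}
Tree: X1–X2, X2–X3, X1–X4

Checking the three conditions: (i) the bags cover all of {a, b, c, d, e, f}; (ii) for each edge, some bag contains both endpoints; (iii) the bags containing any fixed vertex form a subtree. All hold, so the decomposition is valid with width 3 − 1 = 2.

Yes; width 2.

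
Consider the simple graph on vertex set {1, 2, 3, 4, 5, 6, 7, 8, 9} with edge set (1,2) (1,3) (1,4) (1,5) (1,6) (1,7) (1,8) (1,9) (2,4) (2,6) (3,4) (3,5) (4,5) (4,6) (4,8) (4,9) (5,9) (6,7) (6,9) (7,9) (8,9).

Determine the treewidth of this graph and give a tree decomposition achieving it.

The largest bag has 4 vertices, giving width 3; this decomposition certifies tw(G) ≤ 3. On the other hand G contains the 4-clique {1, 4, 8, 9}. A clique must lie in a single bag of any decomposition, so no decomposition can have width below 3. Combining the bounds, tw(G) = 3.

Treewidth 3.
One optimal decomposition is:
Bags: B1 = {1, 4, 6, 9}  B2 = {1, 2, 4, 6}  B3 = {1, 6, 7, 9}  B4 = {1, 4, 5, 9}  B5 = {1, 4, 8, 9}  B6 = {1, 3, 4, 5}
Tree: B1–B2, B1–B3, B1–B4, B4–B5, B4–B6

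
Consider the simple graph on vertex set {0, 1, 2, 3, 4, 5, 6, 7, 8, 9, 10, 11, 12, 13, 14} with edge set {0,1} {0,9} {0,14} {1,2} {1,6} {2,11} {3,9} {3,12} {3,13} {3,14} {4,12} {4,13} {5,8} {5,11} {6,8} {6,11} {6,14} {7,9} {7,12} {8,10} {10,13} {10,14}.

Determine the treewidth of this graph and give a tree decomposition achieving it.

Each bag holds 4 vertices, so the decomposition has width 3, which upper-bounds the treewidth. For the lower bound: the 4 vertex sets {2,5,11}, {1}, {6}, {0,8,10,14} are disjoint, each induces a connected subgraph, and every pair is joined by at least one edge of G. Contracting each set to a single vertex therefore yields K_{4} as a minor, and since treewidth is minor-monotone, tw(G) ≥ tw(K_{4}) = 3. The upper and lower bounds meet at 3, so that is the treewidth.

Treewidth 3.
Bags: B1 = {1, 2, 5, 11}  B2 = {1, 5, 6, 11}  B3 = {1, 5, 6, 8}  B4 = {0, 1, 6, 8}  B5 = {0, 6, 8, 14}  B6 = {0, 8, 10, 14}  B7 = {0, 9, 10, 14}  B8 = {3, 9, 10, 14}  B9 = {3, 9, 10, 13}  B10 = {3, 7, 9, 13}  B11 = {3, 7, 12, 13}  B12 = {4, 7, 12, 13}
Tree: B1–B2, B2–B3, B3–B4, B4–B5, B5–B6, B6–B7, B7–B8, B8–B9, B9–B10, B10–B11, B11–B12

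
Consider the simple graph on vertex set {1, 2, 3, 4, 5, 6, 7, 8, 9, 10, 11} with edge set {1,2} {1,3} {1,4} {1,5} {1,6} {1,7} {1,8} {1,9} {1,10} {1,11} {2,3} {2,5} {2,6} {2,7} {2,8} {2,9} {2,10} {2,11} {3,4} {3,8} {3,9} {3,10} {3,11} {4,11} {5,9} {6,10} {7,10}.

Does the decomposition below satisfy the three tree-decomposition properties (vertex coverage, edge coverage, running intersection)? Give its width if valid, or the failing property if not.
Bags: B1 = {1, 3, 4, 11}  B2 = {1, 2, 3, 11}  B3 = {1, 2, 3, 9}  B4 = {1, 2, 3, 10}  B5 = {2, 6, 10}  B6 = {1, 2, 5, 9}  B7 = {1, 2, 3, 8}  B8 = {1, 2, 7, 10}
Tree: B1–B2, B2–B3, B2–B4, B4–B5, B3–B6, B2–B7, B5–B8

A tree decomposition must satisfy three properties: every vertex lies in some bag; for every edge, both endpoints lie together in some bag; and for every vertex, the bags containing it form a connected subtree. Here edge (1,6) lies in no bag, so the decomposition is invalid.

No — edge (1,6) lies in no bag.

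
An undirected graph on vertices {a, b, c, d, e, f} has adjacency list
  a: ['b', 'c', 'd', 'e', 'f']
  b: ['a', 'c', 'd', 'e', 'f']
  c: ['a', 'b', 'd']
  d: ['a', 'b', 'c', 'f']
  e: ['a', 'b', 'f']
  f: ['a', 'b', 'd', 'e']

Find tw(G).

3

A width-3 tree decomposition is:
Bags: B1 = {a, b, e, f}  B2 = {a, b, d, f}  B3 = {a, b, c, d}
Tree: B1–B2, B2–B3
Every bag has size at most 4, so the width is 4 − 1 = 3 and tw(G) ≤ 3. Conversely, {a, b, c, d} is a clique of size 4, and the vertices of any clique must share a bag in every tree decomposition; so some bag has ≥ 4 vertices and tw(G) ≥ 3. The upper and lower bounds meet at 3, so that is the treewidth.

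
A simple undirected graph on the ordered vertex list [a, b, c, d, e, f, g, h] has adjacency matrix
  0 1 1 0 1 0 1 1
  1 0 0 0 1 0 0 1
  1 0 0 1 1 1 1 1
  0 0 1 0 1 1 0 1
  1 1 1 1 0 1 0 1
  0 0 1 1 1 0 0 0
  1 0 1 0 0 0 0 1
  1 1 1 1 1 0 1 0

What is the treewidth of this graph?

3

A width-3 tree decomposition is:
Bags: B1 = {a, b, e, h}  B2 = {a, c, e, h}  B3 = {a, c, g, h}  B4 = {c, d, e, h}  B5 = {c, d, e, f}
Tree: B1–B2, B2–B3, B2–B4, B4–B5
The largest bag has 4 vertices, giving width 3; this decomposition certifies tw(G) ≤ 3. For the lower bound, the 4 vertices {a, c, g, h} are pairwise adjacent, and any tree decomposition puts a clique entirely inside one bag — forcing width ≥ 3. The upper and lower bounds meet at 3, so that is the treewidth.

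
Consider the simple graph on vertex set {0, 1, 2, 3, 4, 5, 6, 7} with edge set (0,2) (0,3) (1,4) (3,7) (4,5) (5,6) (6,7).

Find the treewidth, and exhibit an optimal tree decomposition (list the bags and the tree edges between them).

Every bag has size at most 2, so the width is 2 − 1 = 1 and tw(G) ≤ 1. Since G has at least one edge (e.g. 2–0), it is not an edgeless graph, so tw(G) ≥ 1. Combining the bounds, tw(G) = 1.

Treewidth 1.
Bags: B1 = {0, 2}  B2 = {0, 3}  B3 = {3, 7}  B4 = {6, 7}  B5 = {5, 6}  B6 = {4, 5}  B7 = {1, 4}
Tree: B1–B2, B2–B3, B3–B4, B4–B5, B5–B6, B6–B7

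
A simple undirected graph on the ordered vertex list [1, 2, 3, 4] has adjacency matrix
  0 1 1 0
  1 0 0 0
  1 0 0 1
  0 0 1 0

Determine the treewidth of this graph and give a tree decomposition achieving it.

Treewidth 1.
Bags: B1 = {1, 2}  B2 = {1, 3}  B3 = {3, 4}
Tree: B1–B2, B2–B3

Each bag holds 2 vertices, so the decomposition has width 1, which upper-bounds the treewidth. G has an edge, so its treewidth is at least 1. Therefore the treewidth is 1.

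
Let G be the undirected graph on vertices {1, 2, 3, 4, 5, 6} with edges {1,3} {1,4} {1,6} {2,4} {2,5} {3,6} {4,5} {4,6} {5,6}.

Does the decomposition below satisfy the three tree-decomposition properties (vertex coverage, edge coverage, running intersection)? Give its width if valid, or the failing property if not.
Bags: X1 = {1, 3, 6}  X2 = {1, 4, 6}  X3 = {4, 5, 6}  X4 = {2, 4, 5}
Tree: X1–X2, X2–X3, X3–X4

Yes; width 2.

Vertex coverage: the bags together contain {1, 2, 3, 4, 5, 6}, the full vertex set. Edge coverage: each edge of G has both endpoints in at least one bag. Running intersection: for every vertex, the bags containing it form a connected subtree. All three properties hold, so this is a valid tree decomposition of width max|bag| − 1 = 2, and hence tw(G) ≤ 2.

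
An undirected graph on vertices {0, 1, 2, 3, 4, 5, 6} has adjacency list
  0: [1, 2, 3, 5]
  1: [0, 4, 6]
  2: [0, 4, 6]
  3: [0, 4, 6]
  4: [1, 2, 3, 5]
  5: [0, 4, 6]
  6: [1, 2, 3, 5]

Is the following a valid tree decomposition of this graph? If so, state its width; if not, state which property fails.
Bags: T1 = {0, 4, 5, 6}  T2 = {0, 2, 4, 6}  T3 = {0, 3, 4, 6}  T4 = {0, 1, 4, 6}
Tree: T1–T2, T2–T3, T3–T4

Every vertex of G appears in some bag (union = {0, 1, 2, 3, 4, 5, 6}); every edge is covered by a bag; and for each vertex v the set of bags containing v is connected in the bag tree. The decomposition is therefore valid. The largest bag has 4 vertices, so the width is 3.

Yes; width 3.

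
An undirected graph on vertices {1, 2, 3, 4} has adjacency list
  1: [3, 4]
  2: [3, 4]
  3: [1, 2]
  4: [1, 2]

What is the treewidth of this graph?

A width-2 tree decomposition is:
Bags: B1 = {1, 2, 4}  B2 = {1, 2, 3}
Tree: B1–B2
The largest bag has 3 vertices, giving width 2; this decomposition certifies tw(G) ≤ 2. The edges 2–4–1–3–2 form a cycle, so G is not a tree and its treewidth is at least 2. Therefore the treewidth is 2.

2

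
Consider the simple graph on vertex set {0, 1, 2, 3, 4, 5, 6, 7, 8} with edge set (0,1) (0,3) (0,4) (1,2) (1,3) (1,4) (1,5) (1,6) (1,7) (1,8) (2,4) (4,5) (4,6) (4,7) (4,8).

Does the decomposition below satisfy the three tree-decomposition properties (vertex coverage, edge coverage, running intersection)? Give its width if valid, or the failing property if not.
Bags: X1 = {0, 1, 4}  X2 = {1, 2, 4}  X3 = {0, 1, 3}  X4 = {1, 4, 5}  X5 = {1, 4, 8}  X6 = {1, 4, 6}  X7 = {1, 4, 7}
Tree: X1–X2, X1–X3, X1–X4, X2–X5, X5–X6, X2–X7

Yes; width 2.

Checking the three conditions: (i) the bags cover all of {0, 1, 2, 3, 4, 5, 6, 7, 8}; (ii) for each edge, some bag contains both endpoints; (iii) the bags containing any fixed vertex form a subtree. All hold, so the decomposition is valid with width 3 − 1 = 2.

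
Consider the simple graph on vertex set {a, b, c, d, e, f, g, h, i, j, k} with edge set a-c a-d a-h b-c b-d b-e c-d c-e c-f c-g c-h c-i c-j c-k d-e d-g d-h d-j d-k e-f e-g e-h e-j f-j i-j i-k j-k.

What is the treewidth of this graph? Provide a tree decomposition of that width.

Each bag holds 4 vertices, so the decomposition has width 3, which upper-bounds the treewidth. For the lower bound, the 4 vertices {c, d, e, g} are pairwise adjacent, and any tree decomposition puts a clique entirely inside one bag — forcing width ≥ 3. Combining the bounds, tw(G) = 3.

Treewidth 3.
One optimal decomposition is:
Bags: B1 = {c, d, j, k}  B2 = {c, d, e, j}  B3 = {c, d, e, g}  B4 = {c, e, f, j}  B5 = {c, i, j, k}  B6 = {c, d, e, h}  B7 = {b, c, d, e}  B8 = {a, c, d, h}
Tree: B1–B2, B2–B3, B2–B4, B1–B5, B2–B6, B6–B7, B6–B8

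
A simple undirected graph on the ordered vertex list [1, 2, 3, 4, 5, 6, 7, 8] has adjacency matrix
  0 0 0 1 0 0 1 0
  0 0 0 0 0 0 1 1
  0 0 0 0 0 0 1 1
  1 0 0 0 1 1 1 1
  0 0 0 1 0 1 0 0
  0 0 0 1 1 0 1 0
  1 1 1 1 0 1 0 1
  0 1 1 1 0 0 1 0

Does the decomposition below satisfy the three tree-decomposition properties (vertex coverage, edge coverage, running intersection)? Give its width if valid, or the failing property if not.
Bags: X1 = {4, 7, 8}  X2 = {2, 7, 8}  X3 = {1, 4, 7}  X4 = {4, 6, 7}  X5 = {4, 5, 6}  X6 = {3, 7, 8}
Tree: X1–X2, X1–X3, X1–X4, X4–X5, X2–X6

Yes; width 2.

Every vertex of G appears in some bag (union = {1, 2, 3, 4, 5, 6, 7, 8}); every edge is covered by a bag; and for each vertex v the set of bags containing v is connected in the bag tree. The decomposition is therefore valid. The largest bag has 3 vertices, so the width is 2.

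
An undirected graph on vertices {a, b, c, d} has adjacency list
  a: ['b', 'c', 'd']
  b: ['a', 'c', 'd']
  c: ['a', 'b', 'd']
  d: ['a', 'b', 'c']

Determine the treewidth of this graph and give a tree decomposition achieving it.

Treewidth 3.
One optimal decomposition is:
Bags: B1 = {a, b, c, d}
Tree: (single bag)

A single bag containing all 4 vertices is trivially a valid decomposition of width 3. Conversely, {a, b, c, d} is a clique of size 4, and the vertices of any clique must share a bag in every tree decomposition; so some bag has ≥ 4 vertices and tw(G) ≥ 3. Therefore the treewidth is 3.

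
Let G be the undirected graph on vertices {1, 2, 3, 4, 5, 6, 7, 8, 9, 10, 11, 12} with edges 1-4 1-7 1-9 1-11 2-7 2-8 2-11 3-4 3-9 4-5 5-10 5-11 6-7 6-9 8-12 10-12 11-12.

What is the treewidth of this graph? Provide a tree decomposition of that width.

The largest bag has 4 vertices, giving width 3; this decomposition certifies tw(G) ≤ 3. For the lower bound: the 4 vertex sets {8,10,12}, {2}, {11}, {1,4,5,7} are disjoint, each induces a connected subgraph, and every pair is joined by at least one edge of G. Contracting each set to a single vertex therefore yields K_{4} as a minor, and since treewidth is minor-monotone, tw(G) ≥ tw(K_{4}) = 3. Hence tw(G) = 3 exactly.

Treewidth 3.
One such decomposition:
Bags: B1 = {2, 8, 10, 12}  B2 = {2, 10, 11, 12}  B3 = {2, 5, 10, 11}  B4 = {2, 5, 7, 11}  B5 = {1, 5, 7, 11}  B6 = {1, 4, 5, 7}  B7 = {1, 4, 6, 7}  B8 = {1, 4, 6, 9}  B9 = {3, 4, 6, 9}
Tree: B1–B2, B2–B3, B3–B4, B4–B5, B5–B6, B6–B7, B7–B8, B8–B9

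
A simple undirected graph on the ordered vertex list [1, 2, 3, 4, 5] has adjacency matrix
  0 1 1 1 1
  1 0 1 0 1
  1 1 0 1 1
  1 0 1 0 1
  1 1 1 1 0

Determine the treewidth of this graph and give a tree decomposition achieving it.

Each bag holds 4 vertices, so the decomposition has width 3, which upper-bounds the treewidth. Conversely, {1, 2, 3, 5} is a clique of size 4, and the vertices of any clique must share a bag in every tree decomposition; so some bag has ≥ 4 vertices and tw(G) ≥ 3. Hence tw(G) = 3 exactly.

Treewidth 3.
One optimal decomposition is:
Bags: B1 = {1, 2, 3, 5}  B2 = {1, 3, 4, 5}
Tree: B1–B2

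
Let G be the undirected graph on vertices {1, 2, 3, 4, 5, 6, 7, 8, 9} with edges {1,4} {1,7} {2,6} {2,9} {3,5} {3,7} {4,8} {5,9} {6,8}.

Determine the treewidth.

2

A width-2 tree decomposition is:
Bags: B1 = {4, 6, 8}  B2 = {2, 4, 6}  B3 = {2, 4, 9}  B4 = {4, 5, 9}  B5 = {3, 4, 5}  B6 = {3, 4, 7}  B7 = {1, 4, 7}
Tree: B1–B2, B2–B3, B3–B4, B4–B5, B5–B6, B6–B7
Every bag has size at most 3, so the width is 3 − 1 = 2 and tw(G) ≤ 2. Since 4–8–6–2–9–5–3–7–1–4 is a cycle in G, G is not acyclic. Forests are exactly the graphs of treewidth ≤ 1, so tw(G) ≥ 2. Combining the bounds, tw(G) = 2.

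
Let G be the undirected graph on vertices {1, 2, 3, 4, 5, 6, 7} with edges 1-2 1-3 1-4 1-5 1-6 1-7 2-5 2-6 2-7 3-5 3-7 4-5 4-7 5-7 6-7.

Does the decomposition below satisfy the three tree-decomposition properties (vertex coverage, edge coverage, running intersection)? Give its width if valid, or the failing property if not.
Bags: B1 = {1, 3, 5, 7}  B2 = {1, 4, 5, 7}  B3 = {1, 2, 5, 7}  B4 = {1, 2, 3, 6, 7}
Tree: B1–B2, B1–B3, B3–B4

A tree decomposition must satisfy three properties: every vertex lies in some bag; for every edge, both endpoints lie together in some bag; and for every vertex, the bags containing it form a connected subtree. Here bags containing vertex 3 are not connected in the tree, so the decomposition is invalid.

No — bags containing vertex 3 are not connected in the tree.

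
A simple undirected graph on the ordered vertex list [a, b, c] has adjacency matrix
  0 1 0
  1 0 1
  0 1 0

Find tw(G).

1

A width-1 tree decomposition is:
Bags: B1 = {b, c}  B2 = {a, b}
Tree: B1–B2
Each bag holds 2 vertices, so the decomposition has width 1, which upper-bounds the treewidth. Any graph with an edge has treewidth ≥ 1, and G has the edge b–c. Hence tw(G) = 1 exactly.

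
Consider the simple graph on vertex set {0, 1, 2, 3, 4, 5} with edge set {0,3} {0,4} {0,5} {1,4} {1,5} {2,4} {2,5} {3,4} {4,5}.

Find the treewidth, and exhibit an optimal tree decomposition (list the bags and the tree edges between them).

Every bag has size at most 3, so the width is 3 − 1 = 2 and tw(G) ≤ 2. Conversely, {0, 3, 4} is a clique of size 3, and the vertices of any clique must share a bag in every tree decomposition; so some bag has ≥ 3 vertices and tw(G) ≥ 2. Hence tw(G) = 2 exactly.

Treewidth 2.
One such decomposition:
Bags: B1 = {0, 4, 5}  B2 = {1, 4, 5}  B3 = {0, 3, 4}  B4 = {2, 4, 5}
Tree: B1–B2, B1–B3, B2–B4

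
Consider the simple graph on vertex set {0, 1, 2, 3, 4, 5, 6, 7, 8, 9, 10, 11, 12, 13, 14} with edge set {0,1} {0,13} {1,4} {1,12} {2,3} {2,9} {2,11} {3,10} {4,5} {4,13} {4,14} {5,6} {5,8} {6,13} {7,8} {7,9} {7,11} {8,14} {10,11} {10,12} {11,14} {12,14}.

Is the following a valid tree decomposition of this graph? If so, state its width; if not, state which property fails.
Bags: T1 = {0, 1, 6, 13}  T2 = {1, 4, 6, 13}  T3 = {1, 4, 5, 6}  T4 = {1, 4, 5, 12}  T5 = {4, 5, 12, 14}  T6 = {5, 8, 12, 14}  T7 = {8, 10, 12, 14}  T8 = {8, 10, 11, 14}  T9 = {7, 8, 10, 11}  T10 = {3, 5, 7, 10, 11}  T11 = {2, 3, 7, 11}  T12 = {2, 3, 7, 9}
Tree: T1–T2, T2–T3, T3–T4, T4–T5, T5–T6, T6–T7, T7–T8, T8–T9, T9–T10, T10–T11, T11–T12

No — bags containing vertex 5 are not connected in the tree.

A tree decomposition must satisfy three properties: every vertex lies in some bag; for every edge, both endpoints lie together in some bag; and for every vertex, the bags containing it form a connected subtree. Here bags containing vertex 5 are not connected in the tree, so the decomposition is invalid.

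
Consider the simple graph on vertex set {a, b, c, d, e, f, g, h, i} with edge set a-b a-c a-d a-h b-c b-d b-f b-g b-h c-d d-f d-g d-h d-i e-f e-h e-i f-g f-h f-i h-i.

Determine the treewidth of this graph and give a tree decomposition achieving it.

Treewidth 3.
One optimal decomposition is:
Bags: B1 = {d, f, h, i}  B2 = {b, d, f, h}  B3 = {a, b, d, h}  B4 = {a, b, c, d}  B5 = {e, f, h, i}  B6 = {b, d, f, g}
Tree: B1–B2, B2–B3, B3–B4, B1–B5, B2–B6

Every bag has size at most 4, so the width is 4 − 1 = 3 and tw(G) ≤ 3. Conversely, {a, b, d, h} is a clique of size 4, and the vertices of any clique must share a bag in every tree decomposition; so some bag has ≥ 4 vertices and tw(G) ≥ 3. Hence tw(G) = 3 exactly.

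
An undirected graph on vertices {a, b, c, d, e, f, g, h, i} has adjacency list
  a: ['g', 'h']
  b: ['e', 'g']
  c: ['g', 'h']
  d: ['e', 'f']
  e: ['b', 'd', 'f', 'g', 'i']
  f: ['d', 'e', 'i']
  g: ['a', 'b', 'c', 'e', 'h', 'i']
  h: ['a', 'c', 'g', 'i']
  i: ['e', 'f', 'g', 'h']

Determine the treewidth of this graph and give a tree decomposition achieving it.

The largest bag has 3 vertices, giving width 2; this decomposition certifies tw(G) ≤ 2. On the other hand G contains the 3-clique {d, e, f}. A clique must lie in a single bag of any decomposition, so no decomposition can have width below 2. Therefore the treewidth is 2.

Treewidth 2.
One such decomposition:
Bags: B1 = {g, h, i}  B2 = {e, g, i}  B3 = {e, f, i}  B4 = {b, e, g}  B5 = {a, g, h}  B6 = {c, g, h}  B7 = {d, e, f}
Tree: B1–B2, B2–B3, B2–B4, B1–B5, B1–B6, B3–B7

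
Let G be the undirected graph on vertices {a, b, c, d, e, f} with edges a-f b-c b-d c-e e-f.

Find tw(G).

A width-1 tree decomposition is:
Bags: B1 = {b, d}  B2 = {b, c}  B3 = {c, e}  B4 = {e, f}  B5 = {a, f}
Tree: B1–B2, B2–B3, B3–B4, B4–B5
Every bag has size at most 2, so the width is 2 − 1 = 1 and tw(G) ≤ 1. Any graph with an edge has treewidth ≥ 1, and G has the edge d–b. Combining the bounds, tw(G) = 1.

1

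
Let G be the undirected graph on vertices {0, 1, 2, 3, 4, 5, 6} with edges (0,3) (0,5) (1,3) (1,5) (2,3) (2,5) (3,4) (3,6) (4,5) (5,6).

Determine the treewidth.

A width-2 tree decomposition is:
Bags: B1 = {1, 3, 5}  B2 = {0, 3, 5}  B3 = {3, 5, 6}  B4 = {2, 3, 5}  B5 = {3, 4, 5}
Tree: B1–B2, B2–B3, B3–B4, B4–B5
Each bag holds 3 vertices, so the decomposition has width 2, which upper-bounds the treewidth. For the lower bound, G contains the cycle 3–1–5–0–3, so G is not a forest; only forests have treewidth ≤ 1, hence tw(G) ≥ 2. Combining the bounds, tw(G) = 2.

2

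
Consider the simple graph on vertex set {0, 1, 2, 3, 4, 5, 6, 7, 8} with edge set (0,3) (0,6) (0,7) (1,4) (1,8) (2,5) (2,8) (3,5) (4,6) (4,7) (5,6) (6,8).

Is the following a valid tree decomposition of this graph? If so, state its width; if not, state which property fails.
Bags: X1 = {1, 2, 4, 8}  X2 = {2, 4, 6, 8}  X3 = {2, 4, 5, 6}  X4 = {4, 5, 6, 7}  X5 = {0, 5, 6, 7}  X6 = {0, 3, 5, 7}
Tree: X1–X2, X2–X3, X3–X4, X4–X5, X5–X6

Checking the three conditions: (i) the bags cover all of {0, 1, 2, 3, 4, 5, 6, 7, 8}; (ii) for each edge, some bag contains both endpoints; (iii) the bags containing any fixed vertex form a subtree. All hold, so the decomposition is valid with width 4 − 1 = 3.

Yes; width 3.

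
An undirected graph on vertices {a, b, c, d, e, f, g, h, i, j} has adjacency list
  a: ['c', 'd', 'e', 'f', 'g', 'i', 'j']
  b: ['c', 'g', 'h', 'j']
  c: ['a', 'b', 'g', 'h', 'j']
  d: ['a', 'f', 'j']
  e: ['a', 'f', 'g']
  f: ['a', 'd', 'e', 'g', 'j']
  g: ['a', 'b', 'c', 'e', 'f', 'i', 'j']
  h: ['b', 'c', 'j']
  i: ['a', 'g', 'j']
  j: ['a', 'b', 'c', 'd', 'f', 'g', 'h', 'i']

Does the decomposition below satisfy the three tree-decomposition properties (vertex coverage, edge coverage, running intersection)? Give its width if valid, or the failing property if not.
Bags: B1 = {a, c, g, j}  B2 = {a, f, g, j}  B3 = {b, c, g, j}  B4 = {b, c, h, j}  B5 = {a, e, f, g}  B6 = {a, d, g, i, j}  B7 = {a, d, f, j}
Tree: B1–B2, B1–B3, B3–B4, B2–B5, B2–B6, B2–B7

No — bags containing vertex d are not connected in the tree.

A tree decomposition must satisfy three properties: every vertex lies in some bag; for every edge, both endpoints lie together in some bag; and for every vertex, the bags containing it form a connected subtree. Here bags containing vertex d are not connected in the tree, so the decomposition is invalid.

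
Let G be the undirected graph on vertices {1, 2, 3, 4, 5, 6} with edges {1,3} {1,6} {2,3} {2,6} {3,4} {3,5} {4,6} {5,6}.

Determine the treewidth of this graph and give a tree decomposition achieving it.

Every bag has size at most 3, so the width is 3 − 1 = 2 and tw(G) ≤ 2. Since 3–5–6–2–3 is a cycle in G, G is not acyclic. Forests are exactly the graphs of treewidth ≤ 1, so tw(G) ≥ 2. Combining the bounds, tw(G) = 2.

Treewidth 2.
One such decomposition:
Bags: B1 = {3, 5, 6}  B2 = {2, 3, 6}  B3 = {3, 4, 6}  B4 = {1, 3, 6}
Tree: B1–B2, B2–B3, B3–B4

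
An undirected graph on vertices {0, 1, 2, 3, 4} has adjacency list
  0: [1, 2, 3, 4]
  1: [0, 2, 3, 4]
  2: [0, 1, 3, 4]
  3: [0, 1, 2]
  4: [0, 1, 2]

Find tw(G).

A width-3 tree decomposition is:
Bags: B1 = {0, 1, 2, 4}  B2 = {0, 1, 2, 3}
Tree: B1–B2
Every bag has size at most 4, so the width is 4 − 1 = 3 and tw(G) ≤ 3. Conversely, {0, 1, 2, 3} is a clique of size 4, and the vertices of any clique must share a bag in every tree decomposition; so some bag has ≥ 4 vertices and tw(G) ≥ 3. Hence tw(G) = 3 exactly.

3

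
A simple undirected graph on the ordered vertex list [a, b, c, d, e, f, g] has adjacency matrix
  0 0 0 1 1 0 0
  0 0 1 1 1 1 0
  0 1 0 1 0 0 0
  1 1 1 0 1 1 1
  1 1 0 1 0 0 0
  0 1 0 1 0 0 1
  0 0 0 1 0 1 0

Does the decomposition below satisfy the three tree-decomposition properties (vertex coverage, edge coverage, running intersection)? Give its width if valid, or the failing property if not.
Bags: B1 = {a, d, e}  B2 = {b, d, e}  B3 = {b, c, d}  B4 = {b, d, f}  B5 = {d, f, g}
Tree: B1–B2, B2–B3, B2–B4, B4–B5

Every vertex of G appears in some bag (union = {a, b, c, d, e, f, g}); every edge is covered by a bag; and for each vertex v the set of bags containing v is connected in the bag tree. The decomposition is therefore valid. The largest bag has 3 vertices, so the width is 2.

Yes; width 2.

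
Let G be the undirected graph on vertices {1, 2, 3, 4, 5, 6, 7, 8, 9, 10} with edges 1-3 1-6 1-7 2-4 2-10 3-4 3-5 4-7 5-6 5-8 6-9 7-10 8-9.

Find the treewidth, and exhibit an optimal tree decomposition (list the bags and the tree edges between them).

Treewidth 2.
One optimal decomposition is:
Bags: B1 = {5, 8, 9}  B2 = {5, 6, 9}  B3 = {3, 5, 6}  B4 = {1, 3, 6}  B5 = {1, 3, 4}  B6 = {1, 4, 7}  B7 = {2, 4, 7}  B8 = {2, 7, 10}
Tree: B1–B2, B2–B3, B3–B4, B4–B5, B5–B6, B6–B7, B7–B8

Every bag has size at most 3, so the width is 3 − 1 = 2 and tw(G) ≤ 2. The edges 8–9–6–5–8 form a cycle, so G is not a tree and its treewidth is at least 2. Combining the bounds, tw(G) = 2.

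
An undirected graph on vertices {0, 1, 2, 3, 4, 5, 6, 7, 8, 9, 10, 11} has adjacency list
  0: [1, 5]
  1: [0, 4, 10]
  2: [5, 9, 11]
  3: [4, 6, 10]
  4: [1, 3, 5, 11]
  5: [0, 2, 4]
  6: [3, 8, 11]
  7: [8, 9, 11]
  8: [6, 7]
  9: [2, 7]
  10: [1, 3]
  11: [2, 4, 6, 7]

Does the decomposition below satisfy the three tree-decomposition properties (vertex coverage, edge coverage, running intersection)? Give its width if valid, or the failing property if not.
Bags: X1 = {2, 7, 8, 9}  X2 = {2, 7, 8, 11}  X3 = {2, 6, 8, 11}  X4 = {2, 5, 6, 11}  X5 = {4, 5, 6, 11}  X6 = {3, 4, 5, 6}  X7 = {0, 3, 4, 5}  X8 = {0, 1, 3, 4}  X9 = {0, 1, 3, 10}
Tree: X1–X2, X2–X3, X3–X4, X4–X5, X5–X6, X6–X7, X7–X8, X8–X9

Yes; width 3.

Every vertex of G appears in some bag (union = {0, 1, 2, 3, 4, 5, 6, 7, 8, 9, 10, 11}); every edge is covered by a bag; and for each vertex v the set of bags containing v is connected in the bag tree. The decomposition is therefore valid. The largest bag has 4 vertices, so the width is 3.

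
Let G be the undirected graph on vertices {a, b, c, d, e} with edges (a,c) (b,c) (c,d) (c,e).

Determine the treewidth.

A width-1 tree decomposition is:
Bags: B1 = {c, e}  B2 = {c, d}  B3 = {a, c}  B4 = {b, c}
Tree: B1–B2, B2–B3, B3–B4
Each bag holds 2 vertices, so the decomposition has width 1, which upper-bounds the treewidth. Since G has at least one edge (e.g. c–e), it is not an edgeless graph, so tw(G) ≥ 1. Combining the bounds, tw(G) = 1.

1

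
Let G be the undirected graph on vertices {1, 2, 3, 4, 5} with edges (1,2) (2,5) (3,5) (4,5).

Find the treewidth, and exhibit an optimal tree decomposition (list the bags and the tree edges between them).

Every bag has size at most 2, so the width is 2 − 1 = 1 and tw(G) ≤ 1. G has an edge, so its treewidth is at least 1. The upper and lower bounds meet at 1, so that is the treewidth.

Treewidth 1.
Bags: B1 = {4, 5}  B2 = {2, 5}  B3 = {1, 2}  B4 = {3, 5}
Tree: B1–B2, B2–B3, B2–B4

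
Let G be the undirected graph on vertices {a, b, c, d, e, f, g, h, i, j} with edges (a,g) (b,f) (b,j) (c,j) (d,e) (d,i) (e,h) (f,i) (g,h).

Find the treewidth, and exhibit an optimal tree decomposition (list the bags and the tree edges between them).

Every bag has size at most 2, so the width is 2 − 1 = 1 and tw(G) ≤ 1. G has an edge, so its treewidth is at least 1. Combining the bounds, tw(G) = 1.

Treewidth 1.
One such decomposition:
Bags: B1 = {a, g}  B2 = {g, h}  B3 = {e, h}  B4 = {d, e}  B5 = {d, i}  B6 = {f, i}  B7 = {b, f}  B8 = {b, j}  B9 = {c, j}
Tree: B1–B2, B2–B3, B3–B4, B4–B5, B5–B6, B6–B7, B7–B8, B8–B9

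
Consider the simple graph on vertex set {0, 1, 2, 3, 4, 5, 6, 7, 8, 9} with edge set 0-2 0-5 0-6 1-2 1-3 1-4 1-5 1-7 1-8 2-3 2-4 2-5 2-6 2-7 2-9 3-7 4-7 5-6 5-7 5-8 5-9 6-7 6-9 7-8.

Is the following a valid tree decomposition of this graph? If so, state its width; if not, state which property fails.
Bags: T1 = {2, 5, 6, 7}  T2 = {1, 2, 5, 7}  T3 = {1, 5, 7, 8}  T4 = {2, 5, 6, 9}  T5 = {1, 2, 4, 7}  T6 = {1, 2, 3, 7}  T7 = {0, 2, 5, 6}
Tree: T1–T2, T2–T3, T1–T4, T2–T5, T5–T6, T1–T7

Vertex coverage: the bags together contain {0, 1, 2, 3, 4, 5, 6, 7, 8, 9}, the full vertex set. Edge coverage: each edge of G has both endpoints in at least one bag. Running intersection: for every vertex, the bags containing it form a connected subtree. All three properties hold, so this is a valid tree decomposition of width max|bag| − 1 = 3, and hence tw(G) ≤ 3.

Yes; width 3.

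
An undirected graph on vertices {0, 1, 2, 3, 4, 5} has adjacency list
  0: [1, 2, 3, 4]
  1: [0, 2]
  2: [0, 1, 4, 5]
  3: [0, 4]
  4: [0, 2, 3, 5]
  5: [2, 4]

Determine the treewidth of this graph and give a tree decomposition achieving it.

Each bag holds 3 vertices, so the decomposition has width 2, which upper-bounds the treewidth. Conversely, {0, 1, 2} is a clique of size 3, and the vertices of any clique must share a bag in every tree decomposition; so some bag has ≥ 3 vertices and tw(G) ≥ 2. The upper and lower bounds meet at 2, so that is the treewidth.

Treewidth 2.
One optimal decomposition is:
Bags: B1 = {0, 2, 4}  B2 = {2, 4, 5}  B3 = {0, 1, 2}  B4 = {0, 3, 4}
Tree: B1–B2, B1–B3, B1–B4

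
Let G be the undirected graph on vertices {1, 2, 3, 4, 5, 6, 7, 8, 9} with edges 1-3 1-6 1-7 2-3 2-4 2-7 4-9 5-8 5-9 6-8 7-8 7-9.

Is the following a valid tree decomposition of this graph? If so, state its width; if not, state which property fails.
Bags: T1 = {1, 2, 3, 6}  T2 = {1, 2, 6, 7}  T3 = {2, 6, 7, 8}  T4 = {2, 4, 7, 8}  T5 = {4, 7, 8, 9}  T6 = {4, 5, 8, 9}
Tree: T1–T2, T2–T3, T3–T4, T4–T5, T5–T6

Yes; width 3.

Every vertex of G appears in some bag (union = {1, 2, 3, 4, 5, 6, 7, 8, 9}); every edge is covered by a bag; and for each vertex v the set of bags containing v is connected in the bag tree. The decomposition is therefore valid. The largest bag has 4 vertices, so the width is 3.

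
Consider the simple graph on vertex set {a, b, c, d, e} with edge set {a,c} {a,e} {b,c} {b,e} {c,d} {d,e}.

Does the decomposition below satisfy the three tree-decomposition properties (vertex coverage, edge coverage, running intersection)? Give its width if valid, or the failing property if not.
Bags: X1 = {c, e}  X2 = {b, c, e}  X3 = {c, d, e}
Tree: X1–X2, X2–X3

A tree decomposition must satisfy three properties: every vertex lies in some bag; for every edge, both endpoints lie together in some bag; and for every vertex, the bags containing it form a connected subtree. Here vertex a appears in no bag, so the decomposition is invalid.

No — vertex a appears in no bag.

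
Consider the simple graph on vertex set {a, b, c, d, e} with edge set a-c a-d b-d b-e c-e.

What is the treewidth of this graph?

2

A width-2 tree decomposition is:
Bags: B1 = {a, b, d}  B2 = {a, b, c}  B3 = {b, c, e}
Tree: B1–B2, B2–B3
Every bag has size at most 3, so the width is 3 − 1 = 2 and tw(G) ≤ 2. For the lower bound, G contains the cycle b–d–a–c–e–b, so G is not a forest; only forests have treewidth ≤ 1, hence tw(G) ≥ 2. Hence tw(G) = 2 exactly.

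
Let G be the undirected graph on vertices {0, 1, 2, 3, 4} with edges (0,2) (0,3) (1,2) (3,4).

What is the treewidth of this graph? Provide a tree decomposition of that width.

Each bag holds 2 vertices, so the decomposition has width 1, which upper-bounds the treewidth. Any graph with an edge has treewidth ≥ 1, and G has the edge 2–0. Combining the bounds, tw(G) = 1.

Treewidth 1.
Bags: B1 = {0, 2}  B2 = {0, 3}  B3 = {3, 4}  B4 = {1, 2}
Tree: B1–B2, B2–B3, B1–B4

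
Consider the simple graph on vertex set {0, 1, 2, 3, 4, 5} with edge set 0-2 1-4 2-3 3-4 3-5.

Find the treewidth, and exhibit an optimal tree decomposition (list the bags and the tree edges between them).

Treewidth 1.
One optimal decomposition is:
Bags: B1 = {3, 5}  B2 = {3, 4}  B3 = {2, 3}  B4 = {1, 4}  B5 = {0, 2}
Tree: B1–B2, B2–B3, B2–B4, B3–B5

Every bag has size at most 2, so the width is 2 − 1 = 1 and tw(G) ≤ 1. Since G has at least one edge (e.g. 5–3), it is not an edgeless graph, so tw(G) ≥ 1. Therefore the treewidth is 1.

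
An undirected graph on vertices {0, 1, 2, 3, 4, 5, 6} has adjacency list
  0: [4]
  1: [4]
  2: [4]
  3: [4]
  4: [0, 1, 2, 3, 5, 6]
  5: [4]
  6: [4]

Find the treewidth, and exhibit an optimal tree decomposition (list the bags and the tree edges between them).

Every bag has size at most 2, so the width is 2 − 1 = 1 and tw(G) ≤ 1. G has an edge, so its treewidth is at least 1. Hence tw(G) = 1 exactly.

Treewidth 1.
One optimal decomposition is:
Bags: B1 = {3, 4}  B2 = {1, 4}  B3 = {4, 5}  B4 = {2, 4}  B5 = {0, 4}  B6 = {4, 6}
Tree: B1–B2, B1–B3, B3–B4, B1–B5, B4–B6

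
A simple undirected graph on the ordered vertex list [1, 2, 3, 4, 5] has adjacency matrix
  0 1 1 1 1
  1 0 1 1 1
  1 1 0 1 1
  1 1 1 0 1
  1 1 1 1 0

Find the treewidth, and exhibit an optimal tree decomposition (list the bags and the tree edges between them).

A single bag containing all 5 vertices is trivially a valid decomposition of width 4. Conversely, {1, 2, 3, 4, 5} is a clique of size 5, and the vertices of any clique must share a bag in every tree decomposition; so some bag has ≥ 5 vertices and tw(G) ≥ 4. The upper and lower bounds meet at 4, so that is the treewidth.

Treewidth 4.
One optimal decomposition is:
Bags: B1 = {1, 2, 3, 4, 5}
Tree: (single bag)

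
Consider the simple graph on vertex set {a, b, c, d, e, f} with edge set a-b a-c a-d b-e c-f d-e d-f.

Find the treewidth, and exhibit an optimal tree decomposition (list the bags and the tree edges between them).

Treewidth 2.
One such decomposition:
Bags: B1 = {b, d, e}  B2 = {a, b, d}  B3 = {a, d, f}  B4 = {a, c, f}
Tree: B1–B2, B2–B3, B3–B4

Every bag has size at most 3, so the width is 3 − 1 = 2 and tw(G) ≤ 2. The edges e–b–a–d–e form a cycle, so G is not a tree and its treewidth is at least 2. Combining the bounds, tw(G) = 2.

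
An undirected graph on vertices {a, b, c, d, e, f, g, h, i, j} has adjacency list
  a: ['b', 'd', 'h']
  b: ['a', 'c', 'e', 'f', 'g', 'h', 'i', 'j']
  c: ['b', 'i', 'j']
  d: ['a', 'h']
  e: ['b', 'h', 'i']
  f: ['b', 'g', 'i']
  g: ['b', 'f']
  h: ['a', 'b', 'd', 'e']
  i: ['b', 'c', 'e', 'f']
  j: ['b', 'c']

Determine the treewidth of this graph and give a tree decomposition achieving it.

The largest bag has 3 vertices, giving width 2; this decomposition certifies tw(G) ≤ 2. For the lower bound, the 3 vertices {a, d, h} are pairwise adjacent, and any tree decomposition puts a clique entirely inside one bag — forcing width ≥ 2. Combining the bounds, tw(G) = 2.

Treewidth 2.
Bags: B1 = {b, e, i}  B2 = {b, e, h}  B3 = {b, c, i}  B4 = {b, f, i}  B5 = {b, f, g}  B6 = {a, b, h}  B7 = {b, c, j}  B8 = {a, d, h}
Tree: B1–B2, B1–B3, B3–B4, B4–B5, B2–B6, B3–B7, B6–B8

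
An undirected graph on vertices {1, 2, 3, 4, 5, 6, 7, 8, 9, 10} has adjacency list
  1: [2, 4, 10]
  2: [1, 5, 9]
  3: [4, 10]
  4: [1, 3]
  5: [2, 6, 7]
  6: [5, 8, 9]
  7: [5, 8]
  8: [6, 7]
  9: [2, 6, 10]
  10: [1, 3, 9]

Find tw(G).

A width-2 tree decomposition is:
Bags: B1 = {1, 3, 4}  B2 = {1, 3, 10}  B3 = {1, 2, 10}  B4 = {2, 9, 10}  B5 = {2, 5, 9}  B6 = {5, 6, 9}  B7 = {5, 6, 7}  B8 = {6, 7, 8}
Tree: B1–B2, B2–B3, B3–B4, B4–B5, B5–B6, B6–B7, B7–B8
Every bag has size at most 3, so the width is 3 − 1 = 2 and tw(G) ≤ 2. Since 4–3–10–1–4 is a cycle in G, G is not acyclic. Forests are exactly the graphs of treewidth ≤ 1, so tw(G) ≥ 2. Therefore the treewidth is 2.

2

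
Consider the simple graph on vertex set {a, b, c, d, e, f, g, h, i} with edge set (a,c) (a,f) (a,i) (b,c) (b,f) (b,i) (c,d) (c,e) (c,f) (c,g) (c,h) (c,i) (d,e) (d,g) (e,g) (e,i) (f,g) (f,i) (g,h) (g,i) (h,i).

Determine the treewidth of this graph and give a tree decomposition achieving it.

Each bag holds 4 vertices, so the decomposition has width 3, which upper-bounds the treewidth. On the other hand G contains the 4-clique {c, d, e, g}. A clique must lie in a single bag of any decomposition, so no decomposition can have width below 3. Hence tw(G) = 3 exactly.

Treewidth 3.
One such decomposition:
Bags: B1 = {c, e, g, i}  B2 = {c, d, e, g}  B3 = {c, f, g, i}  B4 = {b, c, f, i}  B5 = {a, c, f, i}  B6 = {c, g, h, i}
Tree: B1–B2, B1–B3, B3–B4, B3–B5, B1–B6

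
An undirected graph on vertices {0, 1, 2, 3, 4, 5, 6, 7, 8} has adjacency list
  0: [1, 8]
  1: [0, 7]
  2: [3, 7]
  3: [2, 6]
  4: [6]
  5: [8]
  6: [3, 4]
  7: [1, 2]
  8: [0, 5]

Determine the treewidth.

1

A width-1 tree decomposition is:
Bags: B1 = {4, 6}  B2 = {3, 6}  B3 = {2, 3}  B4 = {2, 7}  B5 = {1, 7}  B6 = {0, 1}  B7 = {0, 8}  B8 = {5, 8}
Tree: B1–B2, B2–B3, B3–B4, B4–B5, B5–B6, B6–B7, B7–B8
The largest bag has 2 vertices, giving width 1; this decomposition certifies tw(G) ≤ 1. G has an edge, so its treewidth is at least 1. Therefore the treewidth is 1.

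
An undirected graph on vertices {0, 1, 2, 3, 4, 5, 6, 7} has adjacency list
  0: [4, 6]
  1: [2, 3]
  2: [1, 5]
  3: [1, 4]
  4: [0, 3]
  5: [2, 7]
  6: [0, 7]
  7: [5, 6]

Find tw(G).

2

A width-2 tree decomposition is:
Bags: B1 = {1, 3, 4}  B2 = {1, 2, 4}  B3 = {2, 4, 5}  B4 = {4, 5, 7}  B5 = {4, 6, 7}  B6 = {0, 4, 6}
Tree: B1–B2, B2–B3, B3–B4, B4–B5, B5–B6
The largest bag has 3 vertices, giving width 2; this decomposition certifies tw(G) ≤ 2. The edges 4–3–1–2–5–7–6–0–4 form a cycle, so G is not a tree and its treewidth is at least 2. Therefore the treewidth is 2.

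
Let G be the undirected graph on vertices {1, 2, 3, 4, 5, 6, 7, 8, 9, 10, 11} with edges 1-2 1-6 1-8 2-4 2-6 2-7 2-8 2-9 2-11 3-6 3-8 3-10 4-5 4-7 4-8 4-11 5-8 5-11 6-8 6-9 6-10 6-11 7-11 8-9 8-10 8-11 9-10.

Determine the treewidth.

A width-3 tree decomposition is:
Bags: B1 = {2, 4, 8, 11}  B2 = {2, 6, 8, 11}  B3 = {2, 6, 8, 9}  B4 = {1, 2, 6, 8}  B5 = {6, 8, 9, 10}  B6 = {4, 5, 8, 11}  B7 = {3, 6, 8, 10}  B8 = {2, 4, 7, 11}
Tree: B1–B2, B2–B3, B2–B4, B3–B5, B1–B6, B5–B7, B1–B8
Each bag holds 4 vertices, so the decomposition has width 3, which upper-bounds the treewidth. For the lower bound, the 4 vertices {2, 4, 8, 11} are pairwise adjacent, and any tree decomposition puts a clique entirely inside one bag — forcing width ≥ 3. Combining the bounds, tw(G) = 3.

3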